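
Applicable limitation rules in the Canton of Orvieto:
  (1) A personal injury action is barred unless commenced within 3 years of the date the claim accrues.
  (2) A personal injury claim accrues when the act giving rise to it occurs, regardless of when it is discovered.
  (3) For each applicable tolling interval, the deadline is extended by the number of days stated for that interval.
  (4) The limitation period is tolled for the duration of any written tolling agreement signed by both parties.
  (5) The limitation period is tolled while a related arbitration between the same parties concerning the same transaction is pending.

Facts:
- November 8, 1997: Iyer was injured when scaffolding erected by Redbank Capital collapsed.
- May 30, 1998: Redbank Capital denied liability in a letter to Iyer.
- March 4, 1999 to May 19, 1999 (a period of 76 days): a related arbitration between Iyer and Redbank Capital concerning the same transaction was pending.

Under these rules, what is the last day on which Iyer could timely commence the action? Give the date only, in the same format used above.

January 23, 2001

The claim accrued on November 8, 1997, when the wrongful act occurred.
3 years from November 8, 1997 is November 8, 2000.
Because the pending related arbitration ran from March 4, 1999 to May 19, 1999, the deadline is extended by 76 days to January 23, 2001.
None of the other events listed affects the running of the period under the stated rules.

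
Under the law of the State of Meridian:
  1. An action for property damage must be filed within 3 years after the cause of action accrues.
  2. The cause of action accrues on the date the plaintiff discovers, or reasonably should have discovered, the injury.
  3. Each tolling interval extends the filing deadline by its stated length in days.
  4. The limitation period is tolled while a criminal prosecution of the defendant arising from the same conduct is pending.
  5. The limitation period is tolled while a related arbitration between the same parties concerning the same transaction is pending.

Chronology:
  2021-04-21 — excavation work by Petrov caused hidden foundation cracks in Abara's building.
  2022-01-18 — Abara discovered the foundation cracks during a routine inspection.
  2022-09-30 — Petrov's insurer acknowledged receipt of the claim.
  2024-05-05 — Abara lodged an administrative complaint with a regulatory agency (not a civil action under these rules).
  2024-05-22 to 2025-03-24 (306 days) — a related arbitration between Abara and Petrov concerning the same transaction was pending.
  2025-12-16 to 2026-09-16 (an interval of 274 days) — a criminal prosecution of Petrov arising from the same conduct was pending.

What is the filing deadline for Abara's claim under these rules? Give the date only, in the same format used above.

Accrual is tied to discovery, so the period began on 2022-01-18 rather than on 2021-04-21 when the act occurred.
Adding the 3 years base period to 2022-01-18 gives a deadline of 2025-01-18, before any tolling.
The pending related arbitration from 2024-05-22 to 2025-03-24 tolled the period for 306 days, extending the deadline to 2025-11-20.
The pending criminal prosecution from 2025-12-16 to 2026-09-16 began after the period had already run on 2025-11-20, so it has no tolling effect.
The other events in the timeline have no effect on the limitation period under the stated rules.

2025-11-20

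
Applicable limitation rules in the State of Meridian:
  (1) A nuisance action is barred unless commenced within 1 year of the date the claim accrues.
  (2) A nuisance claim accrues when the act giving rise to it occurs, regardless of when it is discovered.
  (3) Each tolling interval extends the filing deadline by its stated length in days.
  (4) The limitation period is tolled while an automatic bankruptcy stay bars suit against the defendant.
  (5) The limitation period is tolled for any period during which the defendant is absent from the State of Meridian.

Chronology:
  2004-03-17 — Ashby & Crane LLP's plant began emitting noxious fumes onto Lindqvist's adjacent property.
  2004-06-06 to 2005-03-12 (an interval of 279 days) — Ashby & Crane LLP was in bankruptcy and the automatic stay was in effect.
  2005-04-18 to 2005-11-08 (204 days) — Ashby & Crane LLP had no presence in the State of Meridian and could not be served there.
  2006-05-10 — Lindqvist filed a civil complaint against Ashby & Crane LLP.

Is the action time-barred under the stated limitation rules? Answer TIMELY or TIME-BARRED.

TIMELY

The claim accrued on 2004-03-17, when the wrongful act occurred.
Adding the 1 year base period to 2004-03-17 gives a deadline of 2005-03-17, before any tolling.
Because the automatic bankruptcy stay ran from 2004-06-06 to 2005-03-12, the deadline is extended by 279 days to 2005-12-21.
Because the defendant's absence from the jurisdiction ran from 2005-04-18 to 2005-11-08, the deadline is extended by 204 days to 2006-07-13.
The 2006-05-10 filing precedes the 2006-07-13 deadline; the claim is timely.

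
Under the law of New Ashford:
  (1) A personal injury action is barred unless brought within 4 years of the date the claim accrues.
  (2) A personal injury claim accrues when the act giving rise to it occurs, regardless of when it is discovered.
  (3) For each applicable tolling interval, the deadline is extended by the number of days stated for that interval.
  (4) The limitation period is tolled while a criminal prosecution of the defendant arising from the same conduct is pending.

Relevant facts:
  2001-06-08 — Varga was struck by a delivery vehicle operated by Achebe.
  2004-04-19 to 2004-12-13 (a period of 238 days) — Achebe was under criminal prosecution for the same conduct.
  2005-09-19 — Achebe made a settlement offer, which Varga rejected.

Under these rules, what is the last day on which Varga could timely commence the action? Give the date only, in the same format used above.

2006-02-01

The claim accrued on 2001-06-08, when the wrongful act occurred.
The untolled deadline — 4 years after 2001-06-08 — is 2005-06-08.
The period was tolled for 238 days by the pending criminal prosecution (2004-04-19 to 2004-12-13), pushing the deadline to 2006-02-01.
None of the other events listed affects the running of the period under the stated rules.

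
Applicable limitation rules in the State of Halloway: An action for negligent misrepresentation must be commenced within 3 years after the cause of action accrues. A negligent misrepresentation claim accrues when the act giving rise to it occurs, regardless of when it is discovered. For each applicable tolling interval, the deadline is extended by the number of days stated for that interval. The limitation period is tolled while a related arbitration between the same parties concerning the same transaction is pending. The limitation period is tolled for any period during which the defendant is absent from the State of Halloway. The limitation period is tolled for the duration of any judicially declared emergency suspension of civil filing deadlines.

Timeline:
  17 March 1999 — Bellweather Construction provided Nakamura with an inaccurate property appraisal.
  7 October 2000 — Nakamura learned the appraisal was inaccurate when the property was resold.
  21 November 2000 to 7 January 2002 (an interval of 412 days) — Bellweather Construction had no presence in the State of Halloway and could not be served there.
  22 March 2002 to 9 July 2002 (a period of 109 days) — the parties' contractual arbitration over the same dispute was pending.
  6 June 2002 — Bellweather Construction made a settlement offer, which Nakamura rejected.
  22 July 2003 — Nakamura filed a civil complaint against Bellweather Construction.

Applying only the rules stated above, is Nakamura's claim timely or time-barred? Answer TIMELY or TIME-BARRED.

TIMELY

Because the rule ties accrual to occurrence, the claim accrued on 17 March 1999, not on the 7 October 2000 discovery date.
Adding the 3 years base period to 17 March 1999 gives a deadline of 17 March 2002, before any tolling.
Because the defendant's absence from the jurisdiction ran from 21 November 2000 to 7 January 2002, the deadline is extended by 412 days to 3 May 2003.
The period was tolled for 109 days by the pending related arbitration (22 March 2002 to 9 July 2002), pushing the deadline to 20 August 2003.
The other events in the timeline have no effect on the limitation period under the stated rules.
The 22 July 2003 filing precedes the 20 August 2003 deadline; the claim is timely.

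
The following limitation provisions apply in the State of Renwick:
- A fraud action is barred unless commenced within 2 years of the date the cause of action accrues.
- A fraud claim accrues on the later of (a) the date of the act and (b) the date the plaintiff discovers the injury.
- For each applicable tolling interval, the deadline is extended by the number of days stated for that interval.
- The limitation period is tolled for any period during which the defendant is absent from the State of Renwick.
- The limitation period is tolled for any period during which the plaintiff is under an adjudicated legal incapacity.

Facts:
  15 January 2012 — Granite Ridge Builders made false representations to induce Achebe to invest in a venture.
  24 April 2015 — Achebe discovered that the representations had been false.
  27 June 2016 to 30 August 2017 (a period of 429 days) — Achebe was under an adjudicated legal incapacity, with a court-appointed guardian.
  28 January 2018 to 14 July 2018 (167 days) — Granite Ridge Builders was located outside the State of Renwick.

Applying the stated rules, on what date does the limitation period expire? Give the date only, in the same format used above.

The claim accrued on 24 April 2015 — the later of the 15 January 2012 act and the 24 April 2015 discovery.
The untolled deadline — 2 years after 24 April 2015 — is 24 April 2017.
The plaintiff's legal incapacity from 27 June 2016 to 30 August 2017 tolled the period for 429 days, extending the deadline to 27 June 2018.
The defendant's absence from the jurisdiction from 28 January 2018 to 14 July 2018 tolled the period for 167 days, extending the deadline to 11 December 2018.

11 December 2018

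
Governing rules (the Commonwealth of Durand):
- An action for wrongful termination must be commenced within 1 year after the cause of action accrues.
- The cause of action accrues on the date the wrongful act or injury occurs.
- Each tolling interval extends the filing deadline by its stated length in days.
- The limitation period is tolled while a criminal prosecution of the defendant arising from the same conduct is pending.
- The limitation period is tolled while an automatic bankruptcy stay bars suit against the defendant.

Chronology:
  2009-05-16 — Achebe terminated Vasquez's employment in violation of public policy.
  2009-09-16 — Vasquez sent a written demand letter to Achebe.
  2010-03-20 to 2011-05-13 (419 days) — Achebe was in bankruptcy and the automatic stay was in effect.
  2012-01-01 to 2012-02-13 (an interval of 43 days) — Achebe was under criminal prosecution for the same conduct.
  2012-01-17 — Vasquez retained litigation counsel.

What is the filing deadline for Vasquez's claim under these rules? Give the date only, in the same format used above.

2011-07-09

The cause of action accrued on 2009-05-16, the date of the act.
Adding the 1 year base period to 2009-05-16 gives a deadline of 2010-05-16, before any tolling.
Because the automatic bankruptcy stay ran from 2010-03-20 to 2011-05-13, the deadline is extended by 419 days to 2011-07-09.
By the time the pending criminal prosecution began on 2012-01-01, the limitation period had already expired on 2011-07-09; that interval cannot revive it.
Nothing else in the chronology tolls or restarts the period.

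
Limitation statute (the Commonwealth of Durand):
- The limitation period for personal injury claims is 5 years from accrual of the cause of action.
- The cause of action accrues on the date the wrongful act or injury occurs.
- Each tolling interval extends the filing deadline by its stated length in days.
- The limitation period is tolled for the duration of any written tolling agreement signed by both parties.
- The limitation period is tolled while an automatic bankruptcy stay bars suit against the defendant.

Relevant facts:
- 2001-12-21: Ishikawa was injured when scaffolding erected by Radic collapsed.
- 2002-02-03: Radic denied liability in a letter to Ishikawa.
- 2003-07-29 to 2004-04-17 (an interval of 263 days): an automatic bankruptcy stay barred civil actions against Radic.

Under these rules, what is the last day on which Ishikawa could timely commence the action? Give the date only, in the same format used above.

2007-09-10

The claim accrued on 2001-12-21, when the wrongful act occurred.
5 years from 2001-12-21 is 2006-12-21.
Because the automatic bankruptcy stay ran from 2003-07-29 to 2004-04-17, the deadline is extended by 263 days to 2007-09-10.
Nothing else in the chronology tolls or restarts the period.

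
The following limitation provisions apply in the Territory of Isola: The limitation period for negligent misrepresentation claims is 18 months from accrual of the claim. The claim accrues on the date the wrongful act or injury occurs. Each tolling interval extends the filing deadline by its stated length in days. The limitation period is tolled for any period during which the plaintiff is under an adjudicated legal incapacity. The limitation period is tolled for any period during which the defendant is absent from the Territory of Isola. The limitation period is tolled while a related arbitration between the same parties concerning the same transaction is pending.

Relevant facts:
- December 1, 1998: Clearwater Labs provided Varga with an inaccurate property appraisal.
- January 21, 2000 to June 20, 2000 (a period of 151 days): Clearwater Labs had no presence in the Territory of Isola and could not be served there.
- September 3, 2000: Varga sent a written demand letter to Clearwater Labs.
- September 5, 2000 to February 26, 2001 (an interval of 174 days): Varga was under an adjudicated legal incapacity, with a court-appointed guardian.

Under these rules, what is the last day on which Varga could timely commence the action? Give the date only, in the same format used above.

April 22, 2001

The claim accrued on December 1, 1998, the date of the act.
Adding the 18 months base period to December 1, 1998 gives a deadline of June 1, 2000, before any tolling.
Because the defendant's absence from the jurisdiction ran from January 21, 2000 to June 20, 2000, the deadline is extended by 151 days to October 30, 2000.
The plaintiff's legal incapacity from September 5, 2000 to February 26, 2001 tolled the period for 174 days, extending the deadline to April 22, 2001.
None of the other events listed affects the running of the period under the stated rules.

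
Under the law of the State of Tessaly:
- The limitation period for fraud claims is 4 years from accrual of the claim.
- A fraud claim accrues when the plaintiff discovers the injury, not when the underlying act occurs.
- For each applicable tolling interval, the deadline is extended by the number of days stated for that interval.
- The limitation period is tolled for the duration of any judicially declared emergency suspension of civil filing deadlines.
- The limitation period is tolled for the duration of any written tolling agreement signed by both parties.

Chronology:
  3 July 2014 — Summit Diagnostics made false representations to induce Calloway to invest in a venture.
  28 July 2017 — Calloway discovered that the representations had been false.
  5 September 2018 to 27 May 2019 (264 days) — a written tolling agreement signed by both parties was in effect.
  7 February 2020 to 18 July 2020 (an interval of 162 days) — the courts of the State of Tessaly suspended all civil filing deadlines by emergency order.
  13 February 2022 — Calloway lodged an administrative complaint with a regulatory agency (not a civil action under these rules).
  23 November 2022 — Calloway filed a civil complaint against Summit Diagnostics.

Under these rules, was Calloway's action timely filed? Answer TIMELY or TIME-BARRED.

Accrual is tied to discovery, so the period began on 28 July 2017 rather than on 3 July 2014 when the act occurred.
4 years from 28 July 2017 is 28 July 2021.
Because the written tolling agreement ran from 5 September 2018 to 27 May 2019, the deadline is extended by 264 days to 18 April 2022.
The emergency suspension of filing deadlines from 7 February 2020 to 18 July 2020 tolled the period for 162 days, extending the deadline to 27 September 2022.
None of the other events listed affects the running of the period under the stated rules.
Filing on 23 November 2022 missed the 27 September 2022 deadline — the action is time-barred.

TIME-BARRED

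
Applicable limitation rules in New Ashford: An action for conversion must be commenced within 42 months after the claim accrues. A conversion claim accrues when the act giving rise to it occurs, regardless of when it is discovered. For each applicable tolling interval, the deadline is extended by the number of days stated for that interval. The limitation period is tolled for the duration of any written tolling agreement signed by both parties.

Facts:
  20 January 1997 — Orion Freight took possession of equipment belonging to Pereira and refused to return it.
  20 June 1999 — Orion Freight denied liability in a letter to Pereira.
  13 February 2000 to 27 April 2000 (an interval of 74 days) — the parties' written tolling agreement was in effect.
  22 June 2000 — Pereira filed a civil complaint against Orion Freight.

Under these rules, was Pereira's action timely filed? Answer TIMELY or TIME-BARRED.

TIMELY

The claim accrued on 20 January 1997, when the wrongful act occurred.
Adding the 42 months base period to 20 January 1997 gives a deadline of 20 July 2000, before any tolling.
Because the written tolling agreement ran from 13 February 2000 to 27 April 2000, the deadline is extended by 74 days to 2 October 2000.
None of the other events listed affects the running of the period under the stated rules.
Filing on 22 June 2000 beat the 2 October 2000 deadline — the action is timely.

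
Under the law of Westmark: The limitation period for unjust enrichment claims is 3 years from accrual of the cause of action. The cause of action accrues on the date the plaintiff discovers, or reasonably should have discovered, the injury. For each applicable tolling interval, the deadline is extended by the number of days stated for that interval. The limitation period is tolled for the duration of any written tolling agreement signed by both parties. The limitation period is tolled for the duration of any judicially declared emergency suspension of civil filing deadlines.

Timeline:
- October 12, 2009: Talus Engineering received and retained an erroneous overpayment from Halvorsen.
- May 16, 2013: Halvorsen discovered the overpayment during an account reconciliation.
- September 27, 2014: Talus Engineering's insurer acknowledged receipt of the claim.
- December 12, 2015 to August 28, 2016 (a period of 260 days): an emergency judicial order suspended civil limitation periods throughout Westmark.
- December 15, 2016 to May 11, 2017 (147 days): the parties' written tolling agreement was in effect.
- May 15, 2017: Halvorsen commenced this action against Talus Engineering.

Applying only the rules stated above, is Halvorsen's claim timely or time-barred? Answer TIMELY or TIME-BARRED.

Under the discovery rule, the claim accrued on May 16, 2013, when Halvorsen discovered the injury — not on the October 12, 2009 date of the underlying act.
3 years from May 16, 2013 is May 16, 2016.
The period was tolled for 260 days by the emergency suspension of filing deadlines (December 12, 2015 to August 28, 2016), pushing the deadline to January 31, 2017.
Because the written tolling agreement ran from December 15, 2016 to May 11, 2017, the deadline is extended by 147 days to June 27, 2017.
Nothing else in the chronology tolls or restarts the period.
The May 15, 2017 filing precedes the June 27, 2017 deadline; the claim is timely.

TIMELY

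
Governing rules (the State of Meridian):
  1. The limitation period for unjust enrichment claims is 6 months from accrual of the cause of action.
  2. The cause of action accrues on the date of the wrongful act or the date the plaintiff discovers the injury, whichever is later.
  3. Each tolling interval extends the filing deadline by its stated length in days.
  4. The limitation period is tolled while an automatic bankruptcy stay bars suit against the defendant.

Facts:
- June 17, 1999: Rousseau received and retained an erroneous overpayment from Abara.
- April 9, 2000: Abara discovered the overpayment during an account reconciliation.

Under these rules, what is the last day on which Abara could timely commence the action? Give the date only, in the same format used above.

October 9, 2000

Because discovery on April 9, 2000 post-dates the June 17, 1999 act, accrual under the later-of rule falls on April 9, 2000.
The untolled deadline — 6 months after April 9, 2000 — is October 9, 2000.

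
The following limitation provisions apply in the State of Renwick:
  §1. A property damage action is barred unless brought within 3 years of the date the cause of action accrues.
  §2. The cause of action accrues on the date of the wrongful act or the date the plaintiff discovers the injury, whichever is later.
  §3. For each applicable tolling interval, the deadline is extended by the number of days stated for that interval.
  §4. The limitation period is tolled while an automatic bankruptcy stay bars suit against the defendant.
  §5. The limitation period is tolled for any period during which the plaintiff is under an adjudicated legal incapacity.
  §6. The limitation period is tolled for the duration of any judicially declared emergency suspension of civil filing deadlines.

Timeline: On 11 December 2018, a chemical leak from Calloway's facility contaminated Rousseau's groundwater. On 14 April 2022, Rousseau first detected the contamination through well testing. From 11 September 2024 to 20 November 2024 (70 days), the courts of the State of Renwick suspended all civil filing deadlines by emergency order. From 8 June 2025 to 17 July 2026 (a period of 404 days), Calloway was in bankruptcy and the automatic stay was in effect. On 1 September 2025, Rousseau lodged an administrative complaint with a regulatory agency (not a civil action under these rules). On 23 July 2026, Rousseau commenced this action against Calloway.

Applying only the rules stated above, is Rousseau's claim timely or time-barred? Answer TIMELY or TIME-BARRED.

TIMELY

Taking the later of the act (11 December 2018) and discovery (14 April 2022), the claim accrued on 14 April 2022.
3 years from 14 April 2022 is 14 April 2025.
The emergency suspension of filing deadlines from 11 September 2024 to 20 November 2024 tolled the period for 70 days, extending the deadline to 23 June 2025.
Because the automatic bankruptcy stay ran from 8 June 2025 to 17 July 2026, the deadline is extended by 404 days to 1 August 2026.
Nothing else in the chronology tolls or restarts the period.
The 23 July 2026 filing precedes the 1 August 2026 deadline; the claim is timely.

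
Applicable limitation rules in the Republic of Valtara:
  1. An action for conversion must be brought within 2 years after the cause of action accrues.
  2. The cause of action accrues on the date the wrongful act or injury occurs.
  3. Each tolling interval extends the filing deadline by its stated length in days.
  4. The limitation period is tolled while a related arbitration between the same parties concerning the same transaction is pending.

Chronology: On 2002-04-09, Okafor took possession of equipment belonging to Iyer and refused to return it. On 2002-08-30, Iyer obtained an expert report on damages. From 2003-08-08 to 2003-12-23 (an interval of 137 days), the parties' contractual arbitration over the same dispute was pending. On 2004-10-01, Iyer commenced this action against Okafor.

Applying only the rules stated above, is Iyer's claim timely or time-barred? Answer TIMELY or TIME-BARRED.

TIME-BARRED

The cause of action accrued on 2002-04-09, the date of the act.
The untolled deadline — 2 years after 2002-04-09 — is 2004-04-09.
The period was tolled for 137 days by the pending related arbitration (2003-08-08 to 2003-12-23), pushing the deadline to 2004-08-24.
Nothing else in the chronology tolls or restarts the period.
Filing on 2004-10-01 missed the 2004-08-24 deadline — the action is time-barred.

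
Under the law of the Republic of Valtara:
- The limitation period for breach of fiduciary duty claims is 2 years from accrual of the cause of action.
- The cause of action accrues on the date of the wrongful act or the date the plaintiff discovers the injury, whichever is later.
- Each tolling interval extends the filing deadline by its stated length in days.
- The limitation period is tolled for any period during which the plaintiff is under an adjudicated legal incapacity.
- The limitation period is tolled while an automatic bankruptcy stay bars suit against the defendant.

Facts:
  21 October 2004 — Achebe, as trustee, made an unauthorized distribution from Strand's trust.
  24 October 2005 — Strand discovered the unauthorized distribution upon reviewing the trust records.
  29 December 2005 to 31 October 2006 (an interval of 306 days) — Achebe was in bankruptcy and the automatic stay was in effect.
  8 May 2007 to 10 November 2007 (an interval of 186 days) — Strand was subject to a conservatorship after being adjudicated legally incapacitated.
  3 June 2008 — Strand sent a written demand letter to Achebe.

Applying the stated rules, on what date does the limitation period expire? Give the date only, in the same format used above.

27 February 2009

The claim accrued on 24 October 2005 — the later of the 21 October 2004 act and the 24 October 2005 discovery.
2 years from 24 October 2005 is 24 October 2007.
The automatic bankruptcy stay from 29 December 2005 to 31 October 2006 tolled the period for 306 days, extending the deadline to 25 August 2008.
The period was tolled for 186 days by the plaintiff's legal incapacity (8 May 2007 to 10 November 2007), pushing the deadline to 27 February 2009.
The other events in the timeline have no effect on the limitation period under the stated rules.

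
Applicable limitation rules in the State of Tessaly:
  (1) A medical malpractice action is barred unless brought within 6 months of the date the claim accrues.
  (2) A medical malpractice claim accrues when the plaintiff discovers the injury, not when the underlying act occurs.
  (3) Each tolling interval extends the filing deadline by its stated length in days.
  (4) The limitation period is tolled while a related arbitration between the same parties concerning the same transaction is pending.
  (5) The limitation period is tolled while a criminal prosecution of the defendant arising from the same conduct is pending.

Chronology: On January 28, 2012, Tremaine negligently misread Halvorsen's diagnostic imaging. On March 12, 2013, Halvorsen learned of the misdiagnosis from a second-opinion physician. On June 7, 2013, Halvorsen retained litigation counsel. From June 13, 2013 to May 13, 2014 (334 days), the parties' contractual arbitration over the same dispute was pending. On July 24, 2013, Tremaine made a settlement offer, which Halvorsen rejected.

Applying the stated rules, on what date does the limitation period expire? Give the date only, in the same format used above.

August 12, 2014

The claim did not accrue until Halvorsen discovered the injury on March 12, 2013; the January 28, 2012 act date does not start the clock under the stated rule.
6 months from March 12, 2013 is September 12, 2013.
Because the pending related arbitration ran from June 13, 2013 to May 13, 2014, the deadline is extended by 334 days to August 12, 2014.
The other events in the timeline have no effect on the limitation period under the stated rules.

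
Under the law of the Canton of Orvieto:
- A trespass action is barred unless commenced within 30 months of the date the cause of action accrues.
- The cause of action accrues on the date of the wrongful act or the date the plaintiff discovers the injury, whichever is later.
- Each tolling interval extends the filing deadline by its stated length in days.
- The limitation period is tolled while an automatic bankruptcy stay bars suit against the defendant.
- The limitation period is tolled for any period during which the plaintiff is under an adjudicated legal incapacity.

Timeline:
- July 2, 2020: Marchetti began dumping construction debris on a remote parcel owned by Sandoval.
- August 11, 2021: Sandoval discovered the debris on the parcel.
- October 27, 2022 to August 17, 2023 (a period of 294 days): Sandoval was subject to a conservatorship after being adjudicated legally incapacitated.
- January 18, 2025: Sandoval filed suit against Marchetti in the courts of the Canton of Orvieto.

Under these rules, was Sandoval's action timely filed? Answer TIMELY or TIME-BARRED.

Taking the later of the act (July 2, 2020) and discovery (August 11, 2021), the claim accrued on August 11, 2021.
30 months from August 11, 2021 is February 11, 2024.
The period was tolled for 294 days by the plaintiff's legal incapacity (October 27, 2022 to August 17, 2023), pushing the deadline to December 1, 2024.
Sandoval filed on January 18, 2025, after the December 1, 2024 deadline, so the action is time-barred.

TIME-BARRED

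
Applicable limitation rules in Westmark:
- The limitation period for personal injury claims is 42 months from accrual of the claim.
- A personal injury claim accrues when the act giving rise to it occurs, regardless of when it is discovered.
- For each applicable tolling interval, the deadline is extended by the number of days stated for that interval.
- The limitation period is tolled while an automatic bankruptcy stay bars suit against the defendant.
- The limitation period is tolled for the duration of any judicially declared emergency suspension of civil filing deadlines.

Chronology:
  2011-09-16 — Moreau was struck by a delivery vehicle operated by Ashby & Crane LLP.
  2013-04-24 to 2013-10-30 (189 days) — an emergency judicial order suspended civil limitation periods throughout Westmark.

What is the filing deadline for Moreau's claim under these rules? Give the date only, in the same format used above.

The claim accrued on 2011-09-16, the date of the act.
The untolled deadline — 42 months after 2011-09-16 — is 2015-03-16.
The period was tolled for 189 days by the emergency suspension of filing deadlines (2013-04-24 to 2013-10-30), pushing the deadline to 2015-09-21.

2015-09-21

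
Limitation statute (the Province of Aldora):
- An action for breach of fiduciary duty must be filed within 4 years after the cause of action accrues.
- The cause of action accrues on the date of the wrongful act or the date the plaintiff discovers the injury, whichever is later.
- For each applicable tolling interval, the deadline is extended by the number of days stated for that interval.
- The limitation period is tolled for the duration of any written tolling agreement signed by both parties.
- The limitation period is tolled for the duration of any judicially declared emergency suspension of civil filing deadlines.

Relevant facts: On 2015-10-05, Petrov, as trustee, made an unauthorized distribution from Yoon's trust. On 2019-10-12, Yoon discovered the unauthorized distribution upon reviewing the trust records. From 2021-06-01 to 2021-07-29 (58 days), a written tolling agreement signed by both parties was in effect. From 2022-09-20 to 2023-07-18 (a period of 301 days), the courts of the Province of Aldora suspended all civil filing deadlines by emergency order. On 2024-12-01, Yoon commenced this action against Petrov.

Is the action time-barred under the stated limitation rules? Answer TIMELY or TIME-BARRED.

TIME-BARRED

The claim accrued on 2019-10-12 — the later of the 2015-10-05 act and the 2019-10-12 discovery.
The untolled deadline — 4 years after 2019-10-12 — is 2023-10-12.
The written tolling agreement from 2021-06-01 to 2021-07-29 tolled the period for 58 days, extending the deadline to 2023-12-09.
Because the emergency suspension of filing deadlines ran from 2022-09-20 to 2023-07-18, the deadline is extended by 301 days to 2024-10-05.
Filing on 2024-12-01 missed the 2024-10-05 deadline — the action is time-barred.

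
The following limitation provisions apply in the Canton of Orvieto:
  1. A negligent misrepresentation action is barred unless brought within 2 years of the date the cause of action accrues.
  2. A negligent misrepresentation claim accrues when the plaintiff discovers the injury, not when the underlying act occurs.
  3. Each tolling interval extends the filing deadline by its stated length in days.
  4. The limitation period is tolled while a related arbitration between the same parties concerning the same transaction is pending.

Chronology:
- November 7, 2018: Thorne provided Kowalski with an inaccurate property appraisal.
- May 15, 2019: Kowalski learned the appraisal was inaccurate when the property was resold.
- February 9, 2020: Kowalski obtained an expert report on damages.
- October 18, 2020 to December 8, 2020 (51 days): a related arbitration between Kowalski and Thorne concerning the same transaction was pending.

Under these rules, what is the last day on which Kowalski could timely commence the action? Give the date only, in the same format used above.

July 5, 2021

The claim did not accrue until Kowalski discovered the injury on May 15, 2019; the November 7, 2018 act date does not start the clock under the stated rule.
The untolled deadline — 2 years after May 15, 2019 — is May 15, 2021.
The pending related arbitration from October 18, 2020 to December 8, 2020 tolled the period for 51 days, extending the deadline to July 5, 2021.
None of the other events listed affects the running of the period under the stated rules.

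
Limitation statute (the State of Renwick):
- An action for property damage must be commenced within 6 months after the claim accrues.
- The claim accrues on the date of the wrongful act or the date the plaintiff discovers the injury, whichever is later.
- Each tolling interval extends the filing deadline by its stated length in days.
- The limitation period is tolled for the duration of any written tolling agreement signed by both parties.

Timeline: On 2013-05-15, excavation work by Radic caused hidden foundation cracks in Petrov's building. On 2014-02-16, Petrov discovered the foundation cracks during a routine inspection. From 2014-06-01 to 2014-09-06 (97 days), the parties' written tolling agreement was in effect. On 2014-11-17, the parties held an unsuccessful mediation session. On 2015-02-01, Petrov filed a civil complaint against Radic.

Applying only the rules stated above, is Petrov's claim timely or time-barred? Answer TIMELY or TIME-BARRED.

The claim accrued on 2014-02-16 — the later of the 2013-05-15 act and the 2014-02-16 discovery.
6 months from 2014-02-16 is 2014-08-16.
The period was tolled for 97 days by the written tolling agreement (2014-06-01 to 2014-09-06), pushing the deadline to 2014-11-21.
None of the other events listed affects the running of the period under the stated rules.
Petrov filed on 2015-02-01, after the 2014-11-21 deadline, so the action is time-barred.

TIME-BARRED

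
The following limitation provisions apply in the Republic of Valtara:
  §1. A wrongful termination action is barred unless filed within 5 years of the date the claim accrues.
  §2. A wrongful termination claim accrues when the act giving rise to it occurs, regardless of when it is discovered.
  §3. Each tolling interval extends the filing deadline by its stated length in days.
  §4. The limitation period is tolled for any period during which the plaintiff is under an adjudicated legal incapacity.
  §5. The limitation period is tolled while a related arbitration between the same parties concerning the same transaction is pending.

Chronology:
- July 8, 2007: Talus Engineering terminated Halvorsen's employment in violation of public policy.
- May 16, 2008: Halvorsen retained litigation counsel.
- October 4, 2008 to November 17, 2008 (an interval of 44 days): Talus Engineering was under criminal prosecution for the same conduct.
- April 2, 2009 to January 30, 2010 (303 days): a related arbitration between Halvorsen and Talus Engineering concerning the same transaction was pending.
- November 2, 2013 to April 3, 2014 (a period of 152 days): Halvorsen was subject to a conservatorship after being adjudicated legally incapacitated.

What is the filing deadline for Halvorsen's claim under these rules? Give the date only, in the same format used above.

The limitation period began to run on July 8, 2007.
The untolled deadline — 5 years after July 8, 2007 — is July 8, 2012.
The pending related arbitration from April 2, 2009 to January 30, 2010 tolled the period for 303 days, extending the deadline to May 7, 2013.
The plaintiff's legal incapacity starting November 2, 2013 came too late — the period had run on May 7, 2013 — and so does not extend the deadline.
The pending criminal prosecution from October 4, 2008 to November 17, 2008 does not toll the period, because no stated rule makes a criminal prosecution a tolling event.
None of the other events listed affects the running of the period under the stated rules.

May 7, 2013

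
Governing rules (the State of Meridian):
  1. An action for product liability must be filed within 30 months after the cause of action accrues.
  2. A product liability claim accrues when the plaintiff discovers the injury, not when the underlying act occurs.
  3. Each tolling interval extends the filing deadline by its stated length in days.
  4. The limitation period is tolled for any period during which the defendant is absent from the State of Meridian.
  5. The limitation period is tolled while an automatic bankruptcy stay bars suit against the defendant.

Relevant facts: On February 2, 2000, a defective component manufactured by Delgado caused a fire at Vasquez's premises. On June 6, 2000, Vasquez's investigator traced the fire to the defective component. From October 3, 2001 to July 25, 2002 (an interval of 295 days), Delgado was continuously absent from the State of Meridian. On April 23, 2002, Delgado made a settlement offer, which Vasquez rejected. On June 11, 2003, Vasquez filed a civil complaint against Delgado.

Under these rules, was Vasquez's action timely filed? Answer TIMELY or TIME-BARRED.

Under the discovery rule, the claim accrued on June 6, 2000, when Vasquez discovered the injury — not on the February 2, 2000 date of the underlying act.
Adding the 30 months base period to June 6, 2000 gives a deadline of December 6, 2002, before any tolling.
The period was tolled for 295 days by the defendant's absence from the jurisdiction (October 3, 2001 to July 25, 2002), pushing the deadline to September 27, 2003.
The other events in the timeline have no effect on the limitation period under the stated rules.
Vasquez filed on June 11, 2003, before the September 27, 2003 deadline, so the action is timely.

TIMELY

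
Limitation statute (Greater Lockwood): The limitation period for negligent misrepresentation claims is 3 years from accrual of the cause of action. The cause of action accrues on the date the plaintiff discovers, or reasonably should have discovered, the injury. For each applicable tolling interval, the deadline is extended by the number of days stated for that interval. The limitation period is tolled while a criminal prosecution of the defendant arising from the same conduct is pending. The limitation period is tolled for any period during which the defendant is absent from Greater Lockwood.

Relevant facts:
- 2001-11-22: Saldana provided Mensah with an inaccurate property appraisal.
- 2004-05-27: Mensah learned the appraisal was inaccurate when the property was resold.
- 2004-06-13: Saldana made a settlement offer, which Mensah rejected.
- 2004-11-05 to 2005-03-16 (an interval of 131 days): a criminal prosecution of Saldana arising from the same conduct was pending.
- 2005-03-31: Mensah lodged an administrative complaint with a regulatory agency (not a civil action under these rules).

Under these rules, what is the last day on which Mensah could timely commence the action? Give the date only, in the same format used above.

The claim did not accrue until Mensah discovered the injury on 2004-05-27; the 2001-11-22 act date does not start the clock under the stated rule.
3 years from 2004-05-27 is 2007-05-27.
Because the pending criminal prosecution ran from 2004-11-05 to 2005-03-16, the deadline is extended by 131 days to 2007-10-05.
The other events in the timeline have no effect on the limitation period under the stated rules.

2007-10-05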